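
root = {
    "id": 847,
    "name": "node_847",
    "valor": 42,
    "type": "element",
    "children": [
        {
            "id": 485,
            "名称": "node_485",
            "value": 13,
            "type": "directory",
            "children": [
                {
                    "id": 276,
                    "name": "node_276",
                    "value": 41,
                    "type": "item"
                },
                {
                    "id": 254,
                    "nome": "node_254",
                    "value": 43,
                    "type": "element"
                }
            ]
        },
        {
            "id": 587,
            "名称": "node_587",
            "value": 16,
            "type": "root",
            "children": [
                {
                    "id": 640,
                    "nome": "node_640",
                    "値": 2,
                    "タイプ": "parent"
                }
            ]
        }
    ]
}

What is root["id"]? 847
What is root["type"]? "element"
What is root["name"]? "node_847"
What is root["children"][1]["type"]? "root"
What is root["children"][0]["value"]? 13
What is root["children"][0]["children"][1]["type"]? "element"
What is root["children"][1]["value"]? 16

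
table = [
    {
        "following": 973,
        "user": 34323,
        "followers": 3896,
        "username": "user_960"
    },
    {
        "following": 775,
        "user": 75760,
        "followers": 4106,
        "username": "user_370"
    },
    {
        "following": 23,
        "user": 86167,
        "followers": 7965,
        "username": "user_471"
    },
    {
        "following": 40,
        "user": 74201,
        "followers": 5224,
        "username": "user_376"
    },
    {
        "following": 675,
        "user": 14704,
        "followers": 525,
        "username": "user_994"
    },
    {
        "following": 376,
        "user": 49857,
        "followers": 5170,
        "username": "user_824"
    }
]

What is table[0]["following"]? 973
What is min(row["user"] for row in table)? 14704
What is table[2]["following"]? 23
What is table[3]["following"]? 40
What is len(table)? 6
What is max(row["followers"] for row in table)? 7965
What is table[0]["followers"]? 3896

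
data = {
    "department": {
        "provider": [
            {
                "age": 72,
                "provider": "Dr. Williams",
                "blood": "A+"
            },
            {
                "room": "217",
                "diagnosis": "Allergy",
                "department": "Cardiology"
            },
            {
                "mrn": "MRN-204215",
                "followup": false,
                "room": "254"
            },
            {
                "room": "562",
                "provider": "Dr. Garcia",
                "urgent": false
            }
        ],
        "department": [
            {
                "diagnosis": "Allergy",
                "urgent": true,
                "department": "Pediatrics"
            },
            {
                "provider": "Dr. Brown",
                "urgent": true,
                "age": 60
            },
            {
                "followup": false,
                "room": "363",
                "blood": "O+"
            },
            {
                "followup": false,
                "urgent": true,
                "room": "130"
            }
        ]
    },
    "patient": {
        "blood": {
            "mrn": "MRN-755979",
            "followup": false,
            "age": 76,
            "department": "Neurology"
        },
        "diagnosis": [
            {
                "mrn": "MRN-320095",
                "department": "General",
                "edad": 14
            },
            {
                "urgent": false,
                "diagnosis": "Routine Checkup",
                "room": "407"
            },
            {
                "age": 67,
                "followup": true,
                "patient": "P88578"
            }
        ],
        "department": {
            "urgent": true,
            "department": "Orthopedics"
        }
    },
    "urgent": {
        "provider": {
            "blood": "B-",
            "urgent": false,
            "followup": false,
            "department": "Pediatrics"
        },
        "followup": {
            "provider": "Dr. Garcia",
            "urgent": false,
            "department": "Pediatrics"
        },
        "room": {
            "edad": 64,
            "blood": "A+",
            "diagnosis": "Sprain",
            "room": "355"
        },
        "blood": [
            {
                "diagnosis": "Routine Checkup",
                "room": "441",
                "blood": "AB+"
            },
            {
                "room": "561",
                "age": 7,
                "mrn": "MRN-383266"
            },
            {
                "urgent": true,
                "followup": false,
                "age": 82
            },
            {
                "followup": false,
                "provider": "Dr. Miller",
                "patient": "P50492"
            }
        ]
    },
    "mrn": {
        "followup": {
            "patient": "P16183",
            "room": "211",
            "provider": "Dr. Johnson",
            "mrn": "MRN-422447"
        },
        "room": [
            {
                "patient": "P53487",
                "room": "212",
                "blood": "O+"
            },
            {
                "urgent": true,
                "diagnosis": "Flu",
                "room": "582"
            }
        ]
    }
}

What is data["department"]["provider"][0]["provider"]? "Dr. Williams"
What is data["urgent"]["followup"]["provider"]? "Dr. Garcia"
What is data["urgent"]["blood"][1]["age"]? 7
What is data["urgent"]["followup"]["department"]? "Pediatrics"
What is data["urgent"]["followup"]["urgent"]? False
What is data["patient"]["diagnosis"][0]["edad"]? 14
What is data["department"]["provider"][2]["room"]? "254"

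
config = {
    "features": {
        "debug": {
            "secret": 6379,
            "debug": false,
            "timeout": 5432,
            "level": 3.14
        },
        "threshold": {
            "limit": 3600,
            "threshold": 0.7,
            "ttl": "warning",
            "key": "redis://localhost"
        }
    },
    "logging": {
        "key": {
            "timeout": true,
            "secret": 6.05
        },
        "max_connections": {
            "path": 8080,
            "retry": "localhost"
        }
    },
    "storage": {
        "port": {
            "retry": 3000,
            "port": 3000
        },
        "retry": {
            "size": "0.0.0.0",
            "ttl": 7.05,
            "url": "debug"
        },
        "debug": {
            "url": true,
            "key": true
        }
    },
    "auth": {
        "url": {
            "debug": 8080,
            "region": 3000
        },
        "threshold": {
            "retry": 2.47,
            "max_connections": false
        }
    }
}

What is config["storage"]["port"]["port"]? 3000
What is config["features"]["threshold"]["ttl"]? "warning"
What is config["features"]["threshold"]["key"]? "redis://localhost"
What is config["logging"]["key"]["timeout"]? True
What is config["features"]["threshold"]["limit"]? 3600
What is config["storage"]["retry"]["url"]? "debug"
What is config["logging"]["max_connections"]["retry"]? "localhost"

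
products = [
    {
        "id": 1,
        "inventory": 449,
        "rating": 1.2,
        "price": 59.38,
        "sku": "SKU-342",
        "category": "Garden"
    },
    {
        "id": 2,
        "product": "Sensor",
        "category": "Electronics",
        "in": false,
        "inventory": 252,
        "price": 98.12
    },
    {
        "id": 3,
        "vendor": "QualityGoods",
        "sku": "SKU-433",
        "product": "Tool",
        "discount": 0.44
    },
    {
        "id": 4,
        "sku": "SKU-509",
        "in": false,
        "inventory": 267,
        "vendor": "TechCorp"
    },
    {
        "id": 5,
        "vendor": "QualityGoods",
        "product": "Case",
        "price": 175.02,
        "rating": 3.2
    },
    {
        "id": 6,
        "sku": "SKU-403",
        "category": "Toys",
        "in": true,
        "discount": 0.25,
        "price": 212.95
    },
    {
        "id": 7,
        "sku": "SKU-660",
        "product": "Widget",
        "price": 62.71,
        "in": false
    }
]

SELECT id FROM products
[1, 2, 3, 4, 5, 6, 7]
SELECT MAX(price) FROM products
212.95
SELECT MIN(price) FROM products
59.38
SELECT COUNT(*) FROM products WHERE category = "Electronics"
1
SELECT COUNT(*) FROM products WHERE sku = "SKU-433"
1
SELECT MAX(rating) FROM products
3.2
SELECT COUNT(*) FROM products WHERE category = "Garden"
1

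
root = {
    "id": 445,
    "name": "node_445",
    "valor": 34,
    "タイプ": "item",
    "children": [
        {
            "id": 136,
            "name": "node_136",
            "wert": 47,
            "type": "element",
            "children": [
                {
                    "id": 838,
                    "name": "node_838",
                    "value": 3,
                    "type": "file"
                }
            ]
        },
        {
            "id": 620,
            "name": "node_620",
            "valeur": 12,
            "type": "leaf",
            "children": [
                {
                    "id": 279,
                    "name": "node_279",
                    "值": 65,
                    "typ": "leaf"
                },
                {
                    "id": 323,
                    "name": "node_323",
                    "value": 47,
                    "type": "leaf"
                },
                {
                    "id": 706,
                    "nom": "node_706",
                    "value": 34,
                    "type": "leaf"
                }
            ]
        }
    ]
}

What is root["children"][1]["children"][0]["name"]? "node_279"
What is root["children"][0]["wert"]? 47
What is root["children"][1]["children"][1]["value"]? 47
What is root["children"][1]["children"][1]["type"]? "leaf"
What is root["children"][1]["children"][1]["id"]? 323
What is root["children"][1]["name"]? "node_620"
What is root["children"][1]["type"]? "leaf"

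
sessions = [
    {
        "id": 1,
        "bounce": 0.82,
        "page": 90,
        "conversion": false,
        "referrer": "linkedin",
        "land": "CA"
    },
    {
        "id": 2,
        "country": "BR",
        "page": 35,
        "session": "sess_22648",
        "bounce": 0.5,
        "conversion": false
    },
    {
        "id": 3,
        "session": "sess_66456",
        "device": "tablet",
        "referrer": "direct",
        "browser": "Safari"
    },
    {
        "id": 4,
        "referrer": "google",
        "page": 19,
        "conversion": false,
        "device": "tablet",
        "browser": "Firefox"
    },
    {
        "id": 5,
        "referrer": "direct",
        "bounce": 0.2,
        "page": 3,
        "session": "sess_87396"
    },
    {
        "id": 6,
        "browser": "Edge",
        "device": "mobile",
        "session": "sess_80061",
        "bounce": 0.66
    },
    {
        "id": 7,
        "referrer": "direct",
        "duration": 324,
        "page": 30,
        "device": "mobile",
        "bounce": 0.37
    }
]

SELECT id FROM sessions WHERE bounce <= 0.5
[2, 5, 7]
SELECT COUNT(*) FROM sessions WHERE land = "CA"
1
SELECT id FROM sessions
[1, 2, 3, 4, 5, 6, 7]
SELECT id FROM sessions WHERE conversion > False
[]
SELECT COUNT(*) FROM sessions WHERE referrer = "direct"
3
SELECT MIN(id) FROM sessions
1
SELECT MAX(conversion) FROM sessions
False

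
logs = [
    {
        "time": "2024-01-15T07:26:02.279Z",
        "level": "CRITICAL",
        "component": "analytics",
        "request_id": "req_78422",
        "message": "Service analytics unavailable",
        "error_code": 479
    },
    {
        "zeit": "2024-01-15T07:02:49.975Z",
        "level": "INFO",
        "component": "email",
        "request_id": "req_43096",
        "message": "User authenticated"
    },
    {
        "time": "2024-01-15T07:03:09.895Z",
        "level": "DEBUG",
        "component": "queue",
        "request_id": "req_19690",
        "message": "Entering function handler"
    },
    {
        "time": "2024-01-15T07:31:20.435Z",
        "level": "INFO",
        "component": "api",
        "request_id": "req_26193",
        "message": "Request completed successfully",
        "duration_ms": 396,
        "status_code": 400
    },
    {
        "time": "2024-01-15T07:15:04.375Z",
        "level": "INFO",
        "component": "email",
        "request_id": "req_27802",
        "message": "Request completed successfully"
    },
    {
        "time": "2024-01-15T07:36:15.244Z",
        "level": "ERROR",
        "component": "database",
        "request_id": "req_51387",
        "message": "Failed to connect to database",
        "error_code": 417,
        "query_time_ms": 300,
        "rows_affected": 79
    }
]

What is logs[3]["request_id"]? "req_26193"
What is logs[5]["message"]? "Failed to connect to database"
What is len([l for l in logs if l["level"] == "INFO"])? 3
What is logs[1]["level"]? "INFO"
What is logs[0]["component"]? "analytics"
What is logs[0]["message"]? "Service analytics unavailable"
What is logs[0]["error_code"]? 479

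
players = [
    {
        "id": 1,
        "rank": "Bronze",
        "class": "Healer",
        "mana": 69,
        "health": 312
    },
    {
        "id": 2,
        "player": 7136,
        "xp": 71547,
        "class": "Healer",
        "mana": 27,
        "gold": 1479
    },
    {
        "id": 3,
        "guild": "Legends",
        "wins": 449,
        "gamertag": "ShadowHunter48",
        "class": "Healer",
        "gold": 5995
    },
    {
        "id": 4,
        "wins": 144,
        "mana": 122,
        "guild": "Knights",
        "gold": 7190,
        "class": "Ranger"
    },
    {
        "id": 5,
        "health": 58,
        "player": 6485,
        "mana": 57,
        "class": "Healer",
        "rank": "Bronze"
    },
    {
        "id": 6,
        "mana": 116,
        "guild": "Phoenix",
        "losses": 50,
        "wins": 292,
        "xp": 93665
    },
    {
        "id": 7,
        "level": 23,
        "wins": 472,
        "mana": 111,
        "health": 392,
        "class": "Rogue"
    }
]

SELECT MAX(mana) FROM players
122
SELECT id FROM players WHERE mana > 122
[]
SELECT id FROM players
[1, 2, 3, 4, 5, 6, 7]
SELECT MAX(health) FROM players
392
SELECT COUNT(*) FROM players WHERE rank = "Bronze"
2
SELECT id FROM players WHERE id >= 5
[5, 6, 7]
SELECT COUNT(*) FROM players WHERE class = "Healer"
4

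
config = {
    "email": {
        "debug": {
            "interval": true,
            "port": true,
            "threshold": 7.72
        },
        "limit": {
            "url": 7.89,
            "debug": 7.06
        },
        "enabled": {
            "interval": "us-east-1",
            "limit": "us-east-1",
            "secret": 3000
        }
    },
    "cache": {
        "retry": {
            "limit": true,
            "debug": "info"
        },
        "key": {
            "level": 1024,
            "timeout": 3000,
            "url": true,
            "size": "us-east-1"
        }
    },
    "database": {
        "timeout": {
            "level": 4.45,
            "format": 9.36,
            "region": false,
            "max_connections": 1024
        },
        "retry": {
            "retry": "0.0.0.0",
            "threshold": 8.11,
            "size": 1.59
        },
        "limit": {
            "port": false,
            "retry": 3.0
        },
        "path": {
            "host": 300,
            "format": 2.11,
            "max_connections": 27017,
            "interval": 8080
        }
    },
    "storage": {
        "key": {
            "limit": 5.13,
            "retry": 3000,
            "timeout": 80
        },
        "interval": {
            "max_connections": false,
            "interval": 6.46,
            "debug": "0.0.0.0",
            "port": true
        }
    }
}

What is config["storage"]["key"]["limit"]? 5.13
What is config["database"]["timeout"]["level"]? 4.45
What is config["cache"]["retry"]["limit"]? True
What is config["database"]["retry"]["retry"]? "0.0.0.0"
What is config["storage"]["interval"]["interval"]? 6.46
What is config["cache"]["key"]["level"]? 1024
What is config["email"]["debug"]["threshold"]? 7.72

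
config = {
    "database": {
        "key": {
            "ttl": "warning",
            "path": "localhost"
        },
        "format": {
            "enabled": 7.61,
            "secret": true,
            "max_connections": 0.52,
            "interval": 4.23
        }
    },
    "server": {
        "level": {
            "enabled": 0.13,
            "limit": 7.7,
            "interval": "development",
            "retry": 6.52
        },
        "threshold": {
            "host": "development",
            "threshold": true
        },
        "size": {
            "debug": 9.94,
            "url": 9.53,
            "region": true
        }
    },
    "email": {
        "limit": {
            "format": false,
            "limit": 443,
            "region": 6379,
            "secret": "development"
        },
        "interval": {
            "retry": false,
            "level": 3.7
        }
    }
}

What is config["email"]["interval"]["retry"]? False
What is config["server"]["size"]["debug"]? 9.94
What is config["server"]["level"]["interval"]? "development"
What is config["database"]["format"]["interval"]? 4.23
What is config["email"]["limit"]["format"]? False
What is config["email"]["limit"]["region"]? 6379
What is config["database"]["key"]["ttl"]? "warning"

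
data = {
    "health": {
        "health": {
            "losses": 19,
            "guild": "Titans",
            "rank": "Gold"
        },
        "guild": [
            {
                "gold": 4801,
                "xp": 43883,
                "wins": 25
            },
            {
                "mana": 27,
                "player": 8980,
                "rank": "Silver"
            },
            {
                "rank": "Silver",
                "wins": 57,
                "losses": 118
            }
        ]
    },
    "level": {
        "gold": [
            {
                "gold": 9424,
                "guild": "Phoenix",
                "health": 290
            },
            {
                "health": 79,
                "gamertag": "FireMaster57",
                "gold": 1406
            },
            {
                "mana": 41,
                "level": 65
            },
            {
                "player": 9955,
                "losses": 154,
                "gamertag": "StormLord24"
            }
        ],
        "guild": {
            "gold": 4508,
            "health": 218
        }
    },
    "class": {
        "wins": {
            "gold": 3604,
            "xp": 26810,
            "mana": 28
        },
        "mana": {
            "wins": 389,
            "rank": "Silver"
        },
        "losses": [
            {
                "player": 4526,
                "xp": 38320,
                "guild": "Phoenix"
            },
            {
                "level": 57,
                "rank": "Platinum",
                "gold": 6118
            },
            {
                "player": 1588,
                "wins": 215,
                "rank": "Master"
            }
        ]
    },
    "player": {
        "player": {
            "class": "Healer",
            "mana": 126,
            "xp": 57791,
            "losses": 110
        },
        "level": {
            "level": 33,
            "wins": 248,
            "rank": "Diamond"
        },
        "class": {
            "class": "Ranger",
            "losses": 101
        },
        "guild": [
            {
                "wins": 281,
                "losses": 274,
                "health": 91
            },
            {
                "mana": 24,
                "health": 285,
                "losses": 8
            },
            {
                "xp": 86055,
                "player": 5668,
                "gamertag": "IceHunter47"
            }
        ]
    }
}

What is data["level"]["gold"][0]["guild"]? "Phoenix"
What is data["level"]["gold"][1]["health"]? 79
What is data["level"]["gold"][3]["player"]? 9955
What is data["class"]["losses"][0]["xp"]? 38320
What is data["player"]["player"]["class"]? "Healer"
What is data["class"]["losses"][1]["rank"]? "Platinum"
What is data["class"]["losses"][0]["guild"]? "Phoenix"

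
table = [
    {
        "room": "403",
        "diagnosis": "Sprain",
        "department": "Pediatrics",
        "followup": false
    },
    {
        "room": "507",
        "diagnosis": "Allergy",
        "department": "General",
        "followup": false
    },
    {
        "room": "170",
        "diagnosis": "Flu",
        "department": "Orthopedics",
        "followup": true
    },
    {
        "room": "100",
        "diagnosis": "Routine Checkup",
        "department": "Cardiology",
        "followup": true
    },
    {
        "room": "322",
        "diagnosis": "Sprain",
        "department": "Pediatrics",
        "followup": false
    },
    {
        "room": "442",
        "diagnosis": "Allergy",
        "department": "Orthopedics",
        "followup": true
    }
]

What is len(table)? 6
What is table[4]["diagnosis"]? "Sprain"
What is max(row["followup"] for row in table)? True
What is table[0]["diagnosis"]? "Sprain"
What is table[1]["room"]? "507"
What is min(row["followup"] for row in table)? False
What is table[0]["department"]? "Pediatrics"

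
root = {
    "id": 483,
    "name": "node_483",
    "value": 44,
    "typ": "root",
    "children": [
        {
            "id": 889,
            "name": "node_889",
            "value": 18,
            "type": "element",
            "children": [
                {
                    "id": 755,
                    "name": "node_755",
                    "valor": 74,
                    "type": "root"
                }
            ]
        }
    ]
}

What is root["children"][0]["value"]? 18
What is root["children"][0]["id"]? 889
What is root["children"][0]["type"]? "element"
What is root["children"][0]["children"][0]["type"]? "root"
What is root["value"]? 44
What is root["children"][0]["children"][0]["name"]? "node_755"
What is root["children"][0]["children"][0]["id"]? 755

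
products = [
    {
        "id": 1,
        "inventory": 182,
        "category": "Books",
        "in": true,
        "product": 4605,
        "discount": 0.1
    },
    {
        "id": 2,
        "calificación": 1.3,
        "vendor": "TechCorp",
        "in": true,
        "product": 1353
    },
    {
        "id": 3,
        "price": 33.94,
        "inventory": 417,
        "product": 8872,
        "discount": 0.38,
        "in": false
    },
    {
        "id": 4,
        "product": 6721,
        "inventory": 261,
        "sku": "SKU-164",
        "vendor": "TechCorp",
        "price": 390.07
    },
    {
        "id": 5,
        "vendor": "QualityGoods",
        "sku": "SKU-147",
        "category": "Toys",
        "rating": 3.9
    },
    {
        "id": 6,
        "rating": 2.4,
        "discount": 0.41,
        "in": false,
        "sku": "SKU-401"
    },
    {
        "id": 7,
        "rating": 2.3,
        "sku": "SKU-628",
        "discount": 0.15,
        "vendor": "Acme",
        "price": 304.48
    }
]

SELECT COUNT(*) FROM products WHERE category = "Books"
1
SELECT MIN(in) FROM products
False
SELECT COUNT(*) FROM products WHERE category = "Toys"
1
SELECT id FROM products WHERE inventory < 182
[]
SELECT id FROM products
[1, 2, 3, 4, 5, 6, 7]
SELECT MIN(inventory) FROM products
182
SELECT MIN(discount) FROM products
0.1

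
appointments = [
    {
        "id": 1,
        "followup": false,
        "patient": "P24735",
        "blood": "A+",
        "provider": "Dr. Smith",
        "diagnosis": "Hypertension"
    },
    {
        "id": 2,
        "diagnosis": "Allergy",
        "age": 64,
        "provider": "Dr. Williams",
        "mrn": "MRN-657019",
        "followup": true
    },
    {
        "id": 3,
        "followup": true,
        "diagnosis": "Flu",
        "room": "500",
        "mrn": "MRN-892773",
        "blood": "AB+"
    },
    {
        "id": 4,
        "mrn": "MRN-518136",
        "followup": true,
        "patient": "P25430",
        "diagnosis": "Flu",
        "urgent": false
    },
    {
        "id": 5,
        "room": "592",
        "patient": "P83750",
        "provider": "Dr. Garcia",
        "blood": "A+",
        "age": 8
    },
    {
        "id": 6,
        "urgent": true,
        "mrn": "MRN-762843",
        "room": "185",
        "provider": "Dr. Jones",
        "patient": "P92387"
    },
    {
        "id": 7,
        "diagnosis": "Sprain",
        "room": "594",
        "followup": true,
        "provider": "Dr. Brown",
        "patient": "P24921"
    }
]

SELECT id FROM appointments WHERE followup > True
[]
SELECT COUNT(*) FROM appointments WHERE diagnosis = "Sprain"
1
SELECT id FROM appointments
[1, 2, 3, 4, 5, 6, 7]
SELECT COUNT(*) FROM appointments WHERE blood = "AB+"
1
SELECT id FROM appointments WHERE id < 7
[1, 2, 3, 4, 5, 6]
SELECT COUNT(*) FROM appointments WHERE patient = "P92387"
1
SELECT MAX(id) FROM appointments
7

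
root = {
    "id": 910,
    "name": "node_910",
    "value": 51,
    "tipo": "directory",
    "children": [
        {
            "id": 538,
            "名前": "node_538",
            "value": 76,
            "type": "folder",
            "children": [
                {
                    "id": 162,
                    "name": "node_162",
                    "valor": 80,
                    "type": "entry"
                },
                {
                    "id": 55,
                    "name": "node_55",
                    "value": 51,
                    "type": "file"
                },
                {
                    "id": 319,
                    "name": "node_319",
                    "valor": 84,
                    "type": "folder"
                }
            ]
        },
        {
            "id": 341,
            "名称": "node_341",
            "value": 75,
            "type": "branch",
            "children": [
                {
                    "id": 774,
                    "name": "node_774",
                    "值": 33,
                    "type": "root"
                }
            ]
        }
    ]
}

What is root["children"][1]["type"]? "branch"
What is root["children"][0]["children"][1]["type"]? "file"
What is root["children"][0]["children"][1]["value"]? 51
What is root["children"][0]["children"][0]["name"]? "node_162"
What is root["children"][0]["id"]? 538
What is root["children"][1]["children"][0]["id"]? 774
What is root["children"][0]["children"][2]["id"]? 319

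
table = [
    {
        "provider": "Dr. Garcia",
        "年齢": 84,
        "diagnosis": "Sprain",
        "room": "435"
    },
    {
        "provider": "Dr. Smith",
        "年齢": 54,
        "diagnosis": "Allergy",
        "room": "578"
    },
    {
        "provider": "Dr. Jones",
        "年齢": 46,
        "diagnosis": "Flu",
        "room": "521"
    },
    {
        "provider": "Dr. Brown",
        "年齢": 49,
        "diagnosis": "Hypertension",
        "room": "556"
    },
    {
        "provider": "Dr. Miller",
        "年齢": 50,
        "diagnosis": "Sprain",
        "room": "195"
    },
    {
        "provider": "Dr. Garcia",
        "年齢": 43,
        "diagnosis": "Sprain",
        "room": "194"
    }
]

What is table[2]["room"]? "521"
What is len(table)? 6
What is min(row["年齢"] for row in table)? 43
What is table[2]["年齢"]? 46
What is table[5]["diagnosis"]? "Sprain"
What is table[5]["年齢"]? 43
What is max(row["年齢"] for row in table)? 84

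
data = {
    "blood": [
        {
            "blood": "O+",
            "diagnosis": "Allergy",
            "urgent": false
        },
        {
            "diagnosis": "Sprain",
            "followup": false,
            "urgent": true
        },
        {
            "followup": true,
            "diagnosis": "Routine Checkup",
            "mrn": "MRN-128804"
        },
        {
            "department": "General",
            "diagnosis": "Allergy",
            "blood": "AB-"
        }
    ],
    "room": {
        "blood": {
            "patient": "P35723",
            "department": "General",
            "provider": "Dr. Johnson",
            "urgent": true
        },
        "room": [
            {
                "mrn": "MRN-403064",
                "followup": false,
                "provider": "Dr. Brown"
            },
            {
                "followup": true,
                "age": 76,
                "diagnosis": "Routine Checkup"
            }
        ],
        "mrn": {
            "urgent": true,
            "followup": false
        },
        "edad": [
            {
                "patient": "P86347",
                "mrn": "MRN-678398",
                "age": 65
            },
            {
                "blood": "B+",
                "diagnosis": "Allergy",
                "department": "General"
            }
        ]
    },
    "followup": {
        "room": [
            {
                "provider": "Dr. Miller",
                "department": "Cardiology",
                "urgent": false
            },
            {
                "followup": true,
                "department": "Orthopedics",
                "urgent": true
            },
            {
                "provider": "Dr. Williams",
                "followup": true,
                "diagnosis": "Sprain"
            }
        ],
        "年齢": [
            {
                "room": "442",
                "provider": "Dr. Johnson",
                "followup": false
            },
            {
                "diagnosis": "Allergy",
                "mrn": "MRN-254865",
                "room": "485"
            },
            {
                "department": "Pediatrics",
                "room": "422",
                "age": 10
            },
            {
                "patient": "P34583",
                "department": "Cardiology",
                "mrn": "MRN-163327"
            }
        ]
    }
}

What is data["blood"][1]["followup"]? False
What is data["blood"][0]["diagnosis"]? "Allergy"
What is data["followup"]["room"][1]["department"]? "Orthopedics"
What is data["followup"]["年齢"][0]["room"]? "442"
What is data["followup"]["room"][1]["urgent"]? True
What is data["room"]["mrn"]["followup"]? False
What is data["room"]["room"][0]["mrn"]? "MRN-403064"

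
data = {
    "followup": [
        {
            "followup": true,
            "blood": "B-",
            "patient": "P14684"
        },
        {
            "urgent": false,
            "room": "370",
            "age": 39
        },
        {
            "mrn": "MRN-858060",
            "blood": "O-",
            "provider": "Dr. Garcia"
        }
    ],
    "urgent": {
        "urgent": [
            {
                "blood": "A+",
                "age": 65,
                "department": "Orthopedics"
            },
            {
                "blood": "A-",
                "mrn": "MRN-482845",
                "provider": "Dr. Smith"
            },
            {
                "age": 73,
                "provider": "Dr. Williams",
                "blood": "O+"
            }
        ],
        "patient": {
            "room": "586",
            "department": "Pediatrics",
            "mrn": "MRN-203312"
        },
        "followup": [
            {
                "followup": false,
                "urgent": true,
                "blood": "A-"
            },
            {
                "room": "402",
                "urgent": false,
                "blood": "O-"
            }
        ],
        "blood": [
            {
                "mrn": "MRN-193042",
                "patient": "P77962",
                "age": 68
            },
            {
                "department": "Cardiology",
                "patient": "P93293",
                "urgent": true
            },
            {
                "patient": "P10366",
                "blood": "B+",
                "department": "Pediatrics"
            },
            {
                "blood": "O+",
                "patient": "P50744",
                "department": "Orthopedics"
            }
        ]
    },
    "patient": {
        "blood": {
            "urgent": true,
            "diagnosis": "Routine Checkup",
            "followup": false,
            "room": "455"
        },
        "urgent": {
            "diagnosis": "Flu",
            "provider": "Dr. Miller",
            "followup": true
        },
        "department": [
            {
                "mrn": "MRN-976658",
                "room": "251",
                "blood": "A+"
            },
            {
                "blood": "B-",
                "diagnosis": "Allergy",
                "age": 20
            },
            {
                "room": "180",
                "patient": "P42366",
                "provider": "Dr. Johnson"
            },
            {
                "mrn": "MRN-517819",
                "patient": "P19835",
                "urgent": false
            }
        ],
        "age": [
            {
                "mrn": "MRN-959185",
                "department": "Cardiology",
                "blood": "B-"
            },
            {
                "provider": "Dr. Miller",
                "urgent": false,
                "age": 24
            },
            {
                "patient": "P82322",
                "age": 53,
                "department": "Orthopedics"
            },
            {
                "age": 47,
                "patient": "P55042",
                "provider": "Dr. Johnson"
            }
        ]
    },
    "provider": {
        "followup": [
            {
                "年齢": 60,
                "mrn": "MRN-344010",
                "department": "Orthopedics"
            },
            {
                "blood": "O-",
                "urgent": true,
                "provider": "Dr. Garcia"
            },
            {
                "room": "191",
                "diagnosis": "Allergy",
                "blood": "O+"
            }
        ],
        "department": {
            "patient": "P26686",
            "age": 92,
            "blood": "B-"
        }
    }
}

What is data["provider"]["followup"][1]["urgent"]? True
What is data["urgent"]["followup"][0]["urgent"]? True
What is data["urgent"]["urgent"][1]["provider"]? "Dr. Smith"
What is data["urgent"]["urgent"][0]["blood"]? "A+"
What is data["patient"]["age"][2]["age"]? 53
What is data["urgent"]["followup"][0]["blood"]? "A-"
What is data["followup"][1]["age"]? 39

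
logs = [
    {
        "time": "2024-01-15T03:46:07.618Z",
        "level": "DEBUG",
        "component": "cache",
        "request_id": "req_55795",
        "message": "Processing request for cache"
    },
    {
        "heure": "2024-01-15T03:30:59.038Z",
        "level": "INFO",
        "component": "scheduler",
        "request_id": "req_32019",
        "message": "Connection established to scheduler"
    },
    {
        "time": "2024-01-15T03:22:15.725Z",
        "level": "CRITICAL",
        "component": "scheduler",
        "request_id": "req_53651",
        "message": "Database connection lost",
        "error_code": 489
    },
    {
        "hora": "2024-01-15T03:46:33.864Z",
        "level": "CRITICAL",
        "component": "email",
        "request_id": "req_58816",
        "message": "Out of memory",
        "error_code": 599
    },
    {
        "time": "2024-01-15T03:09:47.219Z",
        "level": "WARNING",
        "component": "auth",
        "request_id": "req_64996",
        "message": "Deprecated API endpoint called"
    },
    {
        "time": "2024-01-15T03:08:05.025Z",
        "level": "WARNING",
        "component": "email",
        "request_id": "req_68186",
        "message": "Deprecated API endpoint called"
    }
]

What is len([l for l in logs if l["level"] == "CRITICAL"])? 2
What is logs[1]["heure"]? "2024-01-15T03:30:59.038Z"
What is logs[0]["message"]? "Processing request for cache"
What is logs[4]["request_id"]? "req_64996"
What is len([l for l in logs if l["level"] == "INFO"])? 1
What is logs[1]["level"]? "INFO"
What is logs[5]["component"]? "email"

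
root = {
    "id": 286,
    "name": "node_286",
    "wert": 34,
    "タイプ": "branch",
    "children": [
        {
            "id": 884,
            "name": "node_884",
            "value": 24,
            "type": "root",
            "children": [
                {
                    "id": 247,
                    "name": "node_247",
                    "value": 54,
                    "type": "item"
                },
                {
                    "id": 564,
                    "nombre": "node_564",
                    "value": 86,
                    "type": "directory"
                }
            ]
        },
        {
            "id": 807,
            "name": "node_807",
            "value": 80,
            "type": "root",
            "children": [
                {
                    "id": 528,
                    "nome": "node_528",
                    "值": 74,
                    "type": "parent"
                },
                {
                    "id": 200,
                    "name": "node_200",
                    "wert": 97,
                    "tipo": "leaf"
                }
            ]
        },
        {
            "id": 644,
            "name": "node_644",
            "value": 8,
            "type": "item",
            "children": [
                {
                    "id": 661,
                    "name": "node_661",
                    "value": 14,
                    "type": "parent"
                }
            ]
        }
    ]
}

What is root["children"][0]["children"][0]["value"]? 54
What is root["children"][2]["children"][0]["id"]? 661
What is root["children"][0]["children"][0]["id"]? 247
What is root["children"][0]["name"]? "node_884"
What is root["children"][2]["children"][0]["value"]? 14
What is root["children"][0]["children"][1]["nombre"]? "node_564"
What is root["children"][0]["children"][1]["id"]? 564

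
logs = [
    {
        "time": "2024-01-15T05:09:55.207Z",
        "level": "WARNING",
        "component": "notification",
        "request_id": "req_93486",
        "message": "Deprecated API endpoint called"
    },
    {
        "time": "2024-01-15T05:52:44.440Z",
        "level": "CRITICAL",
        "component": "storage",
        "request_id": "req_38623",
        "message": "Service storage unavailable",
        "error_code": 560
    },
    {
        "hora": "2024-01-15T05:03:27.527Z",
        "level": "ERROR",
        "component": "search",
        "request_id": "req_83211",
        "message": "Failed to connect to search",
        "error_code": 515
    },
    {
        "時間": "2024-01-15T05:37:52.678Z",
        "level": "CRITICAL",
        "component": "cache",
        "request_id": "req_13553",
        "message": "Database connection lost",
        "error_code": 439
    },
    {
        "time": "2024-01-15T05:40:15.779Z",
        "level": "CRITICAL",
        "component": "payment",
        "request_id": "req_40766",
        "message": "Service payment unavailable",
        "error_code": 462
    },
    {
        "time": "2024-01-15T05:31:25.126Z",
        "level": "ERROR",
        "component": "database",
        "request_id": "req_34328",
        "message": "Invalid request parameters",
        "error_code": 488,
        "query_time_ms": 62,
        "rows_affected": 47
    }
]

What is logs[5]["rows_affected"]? 47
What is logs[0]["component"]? "notification"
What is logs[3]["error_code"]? 439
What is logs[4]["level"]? "CRITICAL"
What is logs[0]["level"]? "WARNING"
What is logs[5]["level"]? "ERROR"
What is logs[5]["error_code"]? 488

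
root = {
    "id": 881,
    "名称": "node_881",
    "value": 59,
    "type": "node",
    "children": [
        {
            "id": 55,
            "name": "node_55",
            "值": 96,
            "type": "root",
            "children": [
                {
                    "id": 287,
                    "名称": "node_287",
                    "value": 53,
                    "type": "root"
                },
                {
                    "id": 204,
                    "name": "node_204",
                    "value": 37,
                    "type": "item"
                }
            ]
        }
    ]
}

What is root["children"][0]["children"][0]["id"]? 287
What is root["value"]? 59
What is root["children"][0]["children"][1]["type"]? "item"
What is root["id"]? 881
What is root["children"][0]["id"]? 55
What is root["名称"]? "node_881"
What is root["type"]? "node"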